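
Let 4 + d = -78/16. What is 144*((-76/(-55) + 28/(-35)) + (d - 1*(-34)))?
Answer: 203598/55 ≈ 3701.8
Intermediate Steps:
d = -71/8 (d = -4 - 78/16 = -4 - 78*1/16 = -4 - 39/8 = -71/8 ≈ -8.8750)
144*((-76/(-55) + 28/(-35)) + (d - 1*(-34))) = 144*((-76/(-55) + 28/(-35)) + (-71/8 - 1*(-34))) = 144*((-76*(-1/55) + 28*(-1/35)) + (-71/8 + 34)) = 144*((76/55 - ⅘) + 201/8) = 144*(32/55 + 201/8) = 144*(11311/440) = 203598/55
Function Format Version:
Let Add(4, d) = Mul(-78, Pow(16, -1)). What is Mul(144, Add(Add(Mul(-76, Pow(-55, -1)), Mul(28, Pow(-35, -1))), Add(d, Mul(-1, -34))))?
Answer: Rational(203598, 55) ≈ 3701.8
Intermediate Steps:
d = Rational(-71, 8) (d = Add(-4, Mul(-78, Pow(16, -1))) = Add(-4, Mul(-78, Rational(1, 16))) = Add(-4, Rational(-39, 8)) = Rational(-71, 8) ≈ -8.8750)
Mul(144, Add(Add(Mul(-76, Pow(-55, -1)), Mul(28, Pow(-35, -1))), Add(d, Mul(-1, -34)))) = Mul(144, Add(Add(Mul(-76, Pow(-55, -1)), Mul(28, Pow(-35, -1))), Add(Rational(-71, 8), Mul(-1, -34)))) = Mul(144, Add(Add(Mul(-76, Rational(-1, 55)), Mul(28, Rational(-1, 35))), Add(Rational(-71, 8), 34))) = Mul(144, Add(Add(Rational(76, 55), Rational(-4, 5)), Rational(201, 8))) = Mul(144, Add(Rational(32, 55), Rational(201, 8))) = Mul(144, Rational(11311, 440)) = Rational(203598, 55)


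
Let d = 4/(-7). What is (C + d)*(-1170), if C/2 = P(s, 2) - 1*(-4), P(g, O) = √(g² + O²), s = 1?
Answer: -60840/7 - 2340*√5 ≈ -13924.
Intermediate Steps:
d = -4/7 (d = 4*(-⅐) = -4/7 ≈ -0.57143)
P(g, O) = √(O² + g²)
C = 8 + 2*√5 (C = 2*(√(2² + 1²) - 1*(-4)) = 2*(√(4 + 1) + 4) = 2*(√5 + 4) = 2*(4 + √5) = 8 + 2*√5 ≈ 12.472)
(C + d)*(-1170) = ((8 + 2*√5) - 4/7)*(-1170) = (52/7 + 2*√5)*(-1170) = -60840/7 - 2340*√5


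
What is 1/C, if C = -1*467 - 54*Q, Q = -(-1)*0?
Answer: -1/467 ≈ -0.0021413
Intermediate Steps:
Q = 0 (Q = -1*0 = 0)
C = -467 (C = -1*467 - 54*0 = -467 + 0 = -467)
1/C = 1/(-467) = -1/467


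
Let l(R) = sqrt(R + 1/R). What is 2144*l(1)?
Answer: 2144*sqrt(2) ≈ 3032.1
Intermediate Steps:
l(R) = sqrt(R + 1/R)
2144*l(1) = 2144*sqrt(1 + 1/1) = 2144*sqrt(1 + 1) = 2144*sqrt(2)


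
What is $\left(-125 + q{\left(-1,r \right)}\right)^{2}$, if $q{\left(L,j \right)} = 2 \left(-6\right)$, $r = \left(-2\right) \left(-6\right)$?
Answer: $18769$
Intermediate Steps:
$r = 12$
$q{\left(L,j \right)} = -12$
$\left(-125 + q{\left(-1,r \right)}\right)^{2} = \left(-125 - 12\right)^{2} = \left(-137\right)^{2} = 18769$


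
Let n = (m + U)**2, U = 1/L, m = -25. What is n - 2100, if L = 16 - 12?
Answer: -23799/16 ≈ -1487.4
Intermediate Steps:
L = 4
U = 1/4 ≈ 0.25000
n = 9801/16 (n = (-25 + 1/4)**2 = (-99/4)**2 = 9801/16 ≈ 612.56)
n - 2100 = 9801/16 - 2100 = -23799/16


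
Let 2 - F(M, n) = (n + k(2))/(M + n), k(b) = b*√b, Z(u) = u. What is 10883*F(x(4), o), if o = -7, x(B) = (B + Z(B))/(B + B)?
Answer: 54415/6 + 10883*√2/3 ≈ 14199.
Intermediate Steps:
x(B) = 1 (x(B) = (B + B)/(B + B) = (2*B)/((2*B)) = (2*B)*(1/(2*B)) = 1)
k(b) = b^(3/2)
F(M, n) = 2 - (n + 2*√2)/(M + n) (F(M, n) = 2 - (n + 2^(3/2))/(M + n) = 2 - (n + 2*√2)/(M + n))
10883*F(x(4), o) = 10883*((-7 - 2*√2 + 2*1)/(1 - 7)) = 10883*((-7 - 2*√2 + 2)/(-6)) = 10883*(-(-5 - 2*√2)/6) = 10883*(⅚ + √2/3) = 54415/6 + 10883*√2/3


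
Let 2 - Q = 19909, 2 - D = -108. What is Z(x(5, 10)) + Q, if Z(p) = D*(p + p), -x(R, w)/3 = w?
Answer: -26507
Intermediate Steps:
D = 110 (D = 2 - 1*(-108) = 2 + 108 = 110)
Q = -19907 (Q = 2 - 1*19909 = 2 - 19909 = -19907)
x(R, w) = -3*w
Z(p) = 220*p (Z(p) = 110*(p + p) = 110*(2*p) = 220*p)
Z(x(5, 10)) + Q = 220*(-3*10) - 19907 = 220*(-30) - 19907 = -6600 - 19907 = -26507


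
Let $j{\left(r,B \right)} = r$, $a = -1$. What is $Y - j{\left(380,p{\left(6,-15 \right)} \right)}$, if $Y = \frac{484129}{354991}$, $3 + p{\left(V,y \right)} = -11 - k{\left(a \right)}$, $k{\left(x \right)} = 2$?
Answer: $- \frac{134412451}{354991} \approx -378.64$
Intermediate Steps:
$p{\left(V,y \right)} = -16$ ($p{\left(V,y \right)} = -3 - 13 = -16$)
$Y = \frac{484129}{354991}$ ($Y = 484129 \cdot \frac{1}{354991} = \frac{484129}{354991} \approx 1.3638$)
$Y - j{\left(380,p{\left(6,-15 \right)} \right)} = \frac{484129}{354991} - 380 = - \frac{134412451}{354991}$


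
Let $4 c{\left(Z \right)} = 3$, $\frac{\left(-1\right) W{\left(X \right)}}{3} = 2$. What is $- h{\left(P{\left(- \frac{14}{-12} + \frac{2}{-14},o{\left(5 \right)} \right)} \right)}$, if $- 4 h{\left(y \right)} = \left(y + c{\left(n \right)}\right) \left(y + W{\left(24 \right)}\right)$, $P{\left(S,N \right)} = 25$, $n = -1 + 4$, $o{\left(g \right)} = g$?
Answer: $\frac{1957}{16} \approx 122.31$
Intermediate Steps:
$W{\left(X \right)} = -6$ ($W{\left(X \right)} = \left(-3\right) 2 = -6$)
$n = 3$
$c{\left(Z \right)} = \frac{3}{4}$ ($c{\left(Z \right)} = \frac{1}{4} \cdot 3 = \frac{3}{4}$)
$h{\left(y \right)} = - \frac{\left(-6 + y\right) \left(\frac{3}{4} + y\right)}{4}$ ($h{\left(y \right)} = - \frac{\left(y + \frac{3}{4}\right) \left(y - 6\right)}{4} = - \frac{\left(\frac{3}{4} + y\right) \left(-6 + y\right)}{4} = - \frac{\left(-6 + y\right) \left(\frac{3}{4} + y\right)}{4}$)
$- h{\left(P{\left(- \frac{14}{-12} + \frac{2}{-14},o{\left(5 \right)} \right)} \right)} = - (\frac{9}{8} - \frac{25^{2}}{4} + \frac{21}{16} \cdot 25) = - (\frac{9}{8} - \frac{625}{4} + \frac{525}{16}) = \left(-1\right) \left(- \frac{1957}{16}\right) = \frac{1957}{16}$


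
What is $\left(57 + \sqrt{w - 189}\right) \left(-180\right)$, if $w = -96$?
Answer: $-10260 - 180 i \sqrt{285} \approx -10260.0 - 3038.8 i$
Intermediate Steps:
$\left(57 + \sqrt{w - 189}\right) \left(-180\right) = \left(57 + \sqrt{-96 - 189}\right) \left(-180\right) = \left(57 + \sqrt{-285}\right) \left(-180\right) = \left(57 + i \sqrt{285}\right) \left(-180\right) = -10260 - 180 i \sqrt{285}$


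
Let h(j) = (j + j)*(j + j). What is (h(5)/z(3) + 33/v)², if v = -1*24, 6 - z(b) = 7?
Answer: 657721/64 ≈ 10277.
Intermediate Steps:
z(b) = -1 (z(b) = 6 - 1*7 = 6 - 7 = -1)
v = -24
h(j) = 4*j² (h(j) = (2*j)*(2*j) = 4*j²)
(h(5)/z(3) + 33/v)² = ((4*5²)/(-1) + 33/(-24))² = ((4*25)*(-1) + 33*(-1/24))² = (100*(-1) - 11/8)² = (-100 - 11/8)² = (-811/8)² = 657721/64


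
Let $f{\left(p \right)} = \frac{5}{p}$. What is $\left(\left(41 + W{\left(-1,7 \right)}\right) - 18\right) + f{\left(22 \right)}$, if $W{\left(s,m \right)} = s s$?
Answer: $\frac{533}{22} \approx 24.227$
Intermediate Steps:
$W{\left(s,m \right)} = s^{2}$
$\left(\left(41 + W{\left(-1,7 \right)}\right) - 18\right) + f{\left(22 \right)} = \left(\left(41 + \left(-1\right)^{2}\right) - 18\right) + \frac{5}{22} = \left(\left(41 + 1\right) + \left(-19 + 1\right)\right) + 5 \cdot \frac{1}{22} = \left(42 - 18\right) + \frac{5}{22} = 24 + \frac{5}{22} = \frac{533}{22}$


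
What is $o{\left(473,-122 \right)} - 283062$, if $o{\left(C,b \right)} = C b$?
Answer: $-340768$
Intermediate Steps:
$o{\left(473,-122 \right)} - 283062 = 473 \left(-122\right) - 283062 = -57706 - 283062 = -340768$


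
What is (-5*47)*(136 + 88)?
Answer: -52640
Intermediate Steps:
(-5*47)*(136 + 88) = -235*224 = -52640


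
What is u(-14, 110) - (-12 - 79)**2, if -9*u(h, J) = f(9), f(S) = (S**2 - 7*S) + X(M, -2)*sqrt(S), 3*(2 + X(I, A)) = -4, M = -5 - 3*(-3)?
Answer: -74537/9 ≈ -8281.9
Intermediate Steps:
M = 4 (M = -5 + 9 = 4)
X(I, A) = -10/3 (X(I, A) = -2 + (1/3)*(-4) = -2 - 4/3 = -10/3)
f(S) = S**2 - 7*S - 10*sqrt(S)/3 (f(S) = (S**2 - 7*S) - 10*sqrt(S)/3 = S**2 - 7*S - 10*sqrt(S)/3)
u(h, J) = -8/9 (u(h, J) = -(9**2 - 7*9 - 10*sqrt(9)/3)/9 = -(81 - 63 - 10/3*3)/9 = -(81 - 63 - 10)/9 = -1/9*8 = -8/9)
u(-14, 110) - (-12 - 79)**2 = -8/9 - (-12 - 79)**2 = -8/9 - 1*(-91)**2 = -8/9 - 1*8281 = -8/9 - 8281 = -74537/9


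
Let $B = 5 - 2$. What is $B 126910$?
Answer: $380730$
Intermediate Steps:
$B = 3$
$B 126910 = 3 \cdot 126910 = 380730$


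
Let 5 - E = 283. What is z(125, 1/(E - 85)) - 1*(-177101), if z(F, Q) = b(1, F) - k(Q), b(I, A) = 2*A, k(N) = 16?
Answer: 177335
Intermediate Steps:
E = -278 (E = 5 - 1*283 = 5 - 283 = -278)
z(F, Q) = -16 + 2*F (z(F, Q) = 2*F - 1*16 = 2*F - 16 = -16 + 2*F)
z(125, 1/(E - 85)) - 1*(-177101) = (-16 + 2*125) - 1*(-177101) = (-16 + 250) + 177101 = 234 + 177101 = 177335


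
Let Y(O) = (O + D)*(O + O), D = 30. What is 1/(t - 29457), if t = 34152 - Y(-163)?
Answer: -1/38663 ≈ -2.5865e-5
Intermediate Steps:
Y(O) = 2*O*(30 + O) (Y(O) = (O + 30)*(O + O) = (30 + O)*(2*O) = 2*O*(30 + O))
t = -9206 (t = 34152 - 2*(-163)*(30 - 163) = 34152 - 2*(-163)*(-133) = 34152 - 1*43358 = 34152 - 43358 = -9206)
1/(t - 29457) = 1/(-9206 - 29457) = 1/(-38663) = -1/38663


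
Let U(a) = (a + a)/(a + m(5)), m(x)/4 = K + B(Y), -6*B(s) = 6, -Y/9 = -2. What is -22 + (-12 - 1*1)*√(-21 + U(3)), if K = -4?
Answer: -22 - 143*I*√51/17 ≈ -22.0 - 60.072*I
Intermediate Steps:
Y = 18 (Y = -9*(-2) = 18)
B(s) = -1 (B(s) = -⅙*6 = -1)
m(x) = -20 (m(x) = 4*(-4 - 1) = 4*(-5) = -20)
U(a) = 2*a/(-20 + a) (U(a) = (a + a)/(a - 20) = (2*a)/(-20 + a) = 2*a/(-20 + a))
-22 + (-12 - 1*1)*√(-21 + U(3)) = -22 + (-12 - 1*1)*√(-21 + 2*3/(-20 + 3)) = -22 + (-12 - 1)*√(-21 + 2*3/(-17)) = -22 - 13*√(-21 + 2*3*(-1/17)) = -22 - 13*√(-21 - 6/17) = -22 - 143*I*√51/17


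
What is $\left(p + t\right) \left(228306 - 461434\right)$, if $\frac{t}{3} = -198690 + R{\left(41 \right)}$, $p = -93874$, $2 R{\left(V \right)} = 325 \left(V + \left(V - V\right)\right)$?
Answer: $156185618932$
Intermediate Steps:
$R{\left(V \right)} = \frac{325 V}{2}$ ($R{\left(V \right)} = \frac{325 \left(V + \left(V - V\right)\right)}{2} = \frac{325 \left(V + 0\right)}{2} = \frac{325 V}{2}$)
$t = - \frac{1152165}{2}$ ($t = 3 \left(-198690 + \frac{325}{2} \cdot 41\right) = 3 \left(-198690 + \frac{13325}{2}\right) = 3 \left(- \frac{384055}{2}\right) = - \frac{1152165}{2} \approx -5.7608 \cdot 10^{5}$)
$\left(p + t\right) \left(228306 - 461434\right) = \left(-93874 - \frac{1152165}{2}\right) \left(228306 - 461434\right) = \left(- \frac{1339913}{2}\right) \left(-233128\right) = 156185618932$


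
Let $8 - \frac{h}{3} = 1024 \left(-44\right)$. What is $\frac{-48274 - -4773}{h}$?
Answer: $- \frac{43501}{135192} \approx -0.32177$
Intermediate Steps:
$h = 135192$ ($h = 24 - 3 \cdot 1024 \left(-44\right) = 24 - -135168 = 24 + 135168 = 135192$)
$\frac{-48274 - -4773}{h} = \frac{-48274 - -4773}{135192} = \left(-48274 + 4773\right) \frac{1}{135192} = \left(-43501\right) \frac{1}{135192} = - \frac{43501}{135192}$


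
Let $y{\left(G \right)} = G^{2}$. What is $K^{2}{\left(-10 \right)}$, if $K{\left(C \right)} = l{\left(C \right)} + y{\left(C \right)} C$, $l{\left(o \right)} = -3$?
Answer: $1006009$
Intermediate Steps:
$K{\left(C \right)} = -3 + C^{3}$ ($K{\left(C \right)} = -3 + C^{2} C = -3 + C^{3}$)
$K^{2}{\left(-10 \right)} = \left(-3 + \left(-10\right)^{3}\right)^{2} = \left(-3 - 1000\right)^{2} = \left(-1003\right)^{2} = 1006009$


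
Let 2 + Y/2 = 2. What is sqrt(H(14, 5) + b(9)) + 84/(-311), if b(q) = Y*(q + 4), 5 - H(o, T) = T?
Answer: -84/311 ≈ -0.27010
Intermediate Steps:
Y = 0 (Y = -4 + 2*2 = -4 + 4 = 0)
H(o, T) = 5 - T
b(q) = 0 (b(q) = 0*(q + 4) = 0*(4 + q) = 0)
sqrt(H(14, 5) + b(9)) + 84/(-311) = sqrt((5 - 1*5) + 0) + 84/(-311) = sqrt((5 - 5) + 0) + 84*(-1/311) = sqrt(0 + 0) - 84/311 = sqrt(0) - 84/311 = 0 - 84/311 = -84/311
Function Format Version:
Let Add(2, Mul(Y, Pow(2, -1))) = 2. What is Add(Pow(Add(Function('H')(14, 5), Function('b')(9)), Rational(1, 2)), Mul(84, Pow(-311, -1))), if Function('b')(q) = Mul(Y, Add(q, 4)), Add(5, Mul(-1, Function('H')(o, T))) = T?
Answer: Rational(-84, 311) ≈ -0.27010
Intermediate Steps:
Y = 0 (Y = Add(-4, Mul(2, 2)) = Add(-4, 4) = 0)
Function('H')(o, T) = Add(5, Mul(-1, T))
Function('b')(q) = 0 (Function('b')(q) = Mul(0, Add(q, 4)) = Mul(0, Add(4, q)) = 0)
Add(Pow(Add(Function('H')(14, 5), Function('b')(9)), Rational(1, 2)), Mul(84, Pow(-311, -1))) = Add(Pow(Add(Add(5, Mul(-1, 5)), 0), Rational(1, 2)), Mul(84, Pow(-311, -1))) = Add(Pow(Add(Add(5, -5), 0), Rational(1, 2)), Mul(84, Rational(-1, 311))) = Add(Pow(Add(0, 0), Rational(1, 2)), Rational(-84, 311)) = Add(Pow(0, Rational(1, 2)), Rational(-84, 311)) = Add(0, Rational(-84, 311)) = Rational(-84, 311)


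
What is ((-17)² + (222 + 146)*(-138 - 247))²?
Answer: 19991414881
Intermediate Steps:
((-17)² + (222 + 146)*(-138 - 247))² = (289 + 368*(-385))² = (289 - 141680)² = (-141391)² = 19991414881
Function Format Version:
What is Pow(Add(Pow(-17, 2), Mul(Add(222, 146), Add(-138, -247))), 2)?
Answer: 19991414881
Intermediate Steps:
Pow(Add(Pow(-17, 2), Mul(Add(222, 146), Add(-138, -247))), 2) = Pow(Add(289, Mul(368, -385)), 2) = Pow(Add(289, -141680), 2) = Pow(-141391, 2) = 19991414881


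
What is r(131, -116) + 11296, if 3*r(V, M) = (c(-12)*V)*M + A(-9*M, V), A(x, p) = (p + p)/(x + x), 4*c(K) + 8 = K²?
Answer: -504018013/3132 ≈ -1.6093e+5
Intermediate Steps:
c(K) = -2 + K²/4
A(x, p) = p/x (A(x, p) = (2*p)/((2*x)) = (2*p)*(1/(2*x)) = p/x)
r(V, M) = -V/(27*M) + 34*M*V/3 (r(V, M) = (((-2 + (¼)*(-12)²)*V)*M + V/((-9*M)))/3 = (((-2 + (¼)*144)*V)*M + V*(-1/(9*M)))/3 = (((-2 + 36)*V)*M - V/(9*M))/3 = ((34*V)*M - V/(9*M))/3 = (34*M*V - V/(9*M))/3 = -V/(27*M) + 34*M*V/3)
r(131, -116) + 11296 = (1/27)*131*(-1 + 306*(-116)²)/(-116) + 11296 = (1/27)*131*(-1/116)*(-1 + 306*13456) + 11296 = (1/27)*131*(-1/116)*(-1 + 4117536) + 11296 = (1/27)*131*(-1/116)*4117535 + 11296 = -539397085/3132 + 11296 = -504018013/3132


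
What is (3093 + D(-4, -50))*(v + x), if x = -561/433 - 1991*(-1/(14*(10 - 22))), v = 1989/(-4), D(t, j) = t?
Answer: -114689334145/72744 ≈ -1.5766e+6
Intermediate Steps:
v = -1989/4 (v = 1989*(-1/4) = -1989/4 ≈ -497.25)
x = -956351/72744 (x = -561*1/433 - 1991/((-14*(-12))) = -561/433 - 1991/168 = -956351/72744 ≈ -13.147)
(3093 + D(-4, -50))*(v + x) = (3093 - 4)*(-1989/4 - 956351/72744) = 3089*(-37128305/72744) = -114689334145/72744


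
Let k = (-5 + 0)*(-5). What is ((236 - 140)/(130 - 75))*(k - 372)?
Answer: -33312/55 ≈ -605.67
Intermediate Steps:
k = 25 (k = -5*(-5) = 25)
((236 - 140)/(130 - 75))*(k - 372) = ((236 - 140)/(130 - 75))*(25 - 372) = (96/55)*(-347) = -33312/55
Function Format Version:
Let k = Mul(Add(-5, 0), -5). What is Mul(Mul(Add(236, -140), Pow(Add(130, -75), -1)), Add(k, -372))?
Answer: Rational(-33312, 55) ≈ -605.67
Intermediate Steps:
k = 25 (k = Mul(-5, -5) = 25)
Mul(Mul(Add(236, -140), Pow(Add(130, -75), -1)), Add(k, -372)) = Mul(Mul(Add(236, -140), Pow(Add(130, -75), -1)), Add(25, -372)) = Mul(Mul(96, Pow(55, -1)), -347) = Mul(Mul(96, Rational(1, 55)), -347) = Mul(Rational(96, 55), -347) = Rational(-33312, 55)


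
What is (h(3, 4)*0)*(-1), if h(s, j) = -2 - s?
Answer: 0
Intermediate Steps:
(h(3, 4)*0)*(-1) = ((-2 - 1*3)*0)*(-1) = ((-2 - 3)*0)*(-1) = -5*0*(-1) = 0*(-1) = 0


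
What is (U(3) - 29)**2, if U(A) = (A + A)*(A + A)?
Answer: 49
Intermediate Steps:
U(A) = 4*A**2 (U(A) = (2*A)*(2*A) = 4*A**2)
(U(3) - 29)**2 = (4*3**2 - 29)**2 = (4*9 - 29)**2 = (36 - 29)**2 = 7**2 = 49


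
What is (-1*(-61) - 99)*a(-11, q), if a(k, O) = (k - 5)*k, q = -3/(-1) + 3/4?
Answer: -6688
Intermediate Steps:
q = 15/4 (q = -3*(-1) + 3*(¼) = 3 + ¾ = 15/4 ≈ 3.7500)
a(k, O) = k*(-5 + k) (a(k, O) = (-5 + k)*k = k*(-5 + k))
(-1*(-61) - 99)*a(-11, q) = (-1*(-61) - 99)*(-11*(-5 - 11)) = (61 - 99)*(-11*(-16)) = -38*176 = -6688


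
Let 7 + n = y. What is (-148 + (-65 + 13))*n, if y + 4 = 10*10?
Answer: -17800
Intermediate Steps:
y = 96 (y = -4 + 10*10 = -4 + 100 = 96)
n = 89 (n = -7 + 96 = 89)
(-148 + (-65 + 13))*n = (-148 + (-65 + 13))*89 = (-148 - 52)*89 = -200*89 = -17800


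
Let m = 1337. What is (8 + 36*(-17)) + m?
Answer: 733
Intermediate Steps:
(8 + 36*(-17)) + m = (8 + 36*(-17)) + 1337 = (8 - 612) + 1337 = -604 + 1337 = 733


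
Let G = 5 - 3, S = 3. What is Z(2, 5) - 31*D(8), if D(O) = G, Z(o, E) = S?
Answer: -59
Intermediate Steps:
Z(o, E) = 3
G = 2
D(O) = 2
Z(2, 5) - 31*D(8) = 3 - 31*2 = 3 - 62 = -59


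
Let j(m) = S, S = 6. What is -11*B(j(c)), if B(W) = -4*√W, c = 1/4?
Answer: 44*√6 ≈ 107.78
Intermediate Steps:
c = ¼ ≈ 0.25000
j(m) = 6
-11*B(j(c)) = -(-44)*√6 = 44*√6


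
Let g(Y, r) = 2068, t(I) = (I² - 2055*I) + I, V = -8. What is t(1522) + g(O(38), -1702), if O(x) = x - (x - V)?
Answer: -807636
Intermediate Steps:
t(I) = I² - 2054*I
O(x) = -8 (O(x) = x - (x - 1*(-8)) = x - (x + 8) = x - (8 + x) = x + (-8 - x) = -8)
t(1522) + g(O(38), -1702) = 1522*(-2054 + 1522) + 2068 = 1522*(-532) + 2068 = -809704 + 2068 = -807636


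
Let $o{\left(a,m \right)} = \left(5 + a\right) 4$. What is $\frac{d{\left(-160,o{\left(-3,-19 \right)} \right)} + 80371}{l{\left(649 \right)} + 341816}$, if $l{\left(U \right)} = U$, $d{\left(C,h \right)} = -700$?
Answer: $\frac{26557}{114155} \approx 0.23264$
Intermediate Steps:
$o{\left(a,m \right)} = 20 + 4 a$
$\frac{d{\left(-160,o{\left(-3,-19 \right)} \right)} + 80371}{l{\left(649 \right)} + 341816} = \frac{-700 + 80371}{649 + 341816} = \frac{79671}{342465} = 79671 \cdot \frac{1}{342465} = \frac{26557}{114155}$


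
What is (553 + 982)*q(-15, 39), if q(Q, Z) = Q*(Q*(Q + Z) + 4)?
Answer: 8196900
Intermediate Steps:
q(Q, Z) = Q*(4 + Q*(Q + Z))
(553 + 982)*q(-15, 39) = (553 + 982)*(-15*(4 + (-15)² - 15*39)) = 1535*(-15*(4 + 225 - 585)) = 1535*(-15*(-356)) = 1535*5340 = 8196900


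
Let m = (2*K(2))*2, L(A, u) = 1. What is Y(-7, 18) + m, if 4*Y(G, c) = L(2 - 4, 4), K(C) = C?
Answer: 33/4 ≈ 8.2500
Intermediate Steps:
m = 8 (m = (2*2)*2 = 4*2 = 8)
Y(G, c) = 1/4 (Y(G, c) = (1/4)*1 = 1/4)
Y(-7, 18) + m = 1/4 + 8 = 33/4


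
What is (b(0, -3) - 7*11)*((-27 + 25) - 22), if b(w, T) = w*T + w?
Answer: 1848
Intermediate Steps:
b(w, T) = w + T*w (b(w, T) = T*w + w = w + T*w)
(b(0, -3) - 7*11)*((-27 + 25) - 22) = (0*(1 - 3) - 7*11)*((-27 + 25) - 22) = (0*(-2) - 77)*(-2 - 22) = (0 - 77)*(-24) = -77*(-24) = 1848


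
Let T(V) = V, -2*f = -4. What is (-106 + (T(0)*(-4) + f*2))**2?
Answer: 10404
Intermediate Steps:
f = 2 (f = -1/2*(-4) = 2)
(-106 + (T(0)*(-4) + f*2))**2 = (-106 + (0*(-4) + 2*2))**2 = (-106 + (0 + 4))**2 = (-106 + 4)**2 = (-102)**2 = 10404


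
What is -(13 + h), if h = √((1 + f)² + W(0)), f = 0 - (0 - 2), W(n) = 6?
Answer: -13 - √15 ≈ -16.873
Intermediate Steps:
f = 2 (f = 0 - 1*(-2) = 0 + 2 = 2)
h = √15 (h = √((1 + 2)² + 6) = √(3² + 6) = √(9 + 6) = √15 ≈ 3.8730)
-(13 + h) = -(13 + √15) = -13 - √15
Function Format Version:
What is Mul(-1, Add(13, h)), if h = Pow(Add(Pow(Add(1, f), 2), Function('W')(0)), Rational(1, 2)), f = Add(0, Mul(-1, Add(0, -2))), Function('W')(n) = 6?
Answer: Add(-13, Mul(-1, Pow(15, Rational(1, 2)))) ≈ -16.873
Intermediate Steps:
f = 2 (f = Add(0, Mul(-1, -2)) = Add(0, 2) = 2)
h = Pow(15, Rational(1, 2)) (h = Pow(Add(Pow(Add(1, 2), 2), 6), Rational(1, 2)) = Pow(Add(Pow(3, 2), 6), Rational(1, 2)) = Pow(Add(9, 6), Rational(1, 2)) = Pow(15, Rational(1, 2)) ≈ 3.8730)
Mul(-1, Add(13, h)) = Mul(-1, Add(13, Pow(15, Rational(1, 2)))) = Add(-13, Mul(-1, Pow(15, Rational(1, 2))))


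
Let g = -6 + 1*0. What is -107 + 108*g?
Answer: -755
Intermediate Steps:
g = -6 (g = -6 + 0 = -6)
-107 + 108*g = -107 + 108*(-6) = -107 - 648 = -755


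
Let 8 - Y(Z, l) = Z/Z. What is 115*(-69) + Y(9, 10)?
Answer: -7928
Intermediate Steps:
Y(Z, l) = 7 (Y(Z, l) = 8 - Z/Z = 8 - 1*1 = 8 - 1 = 7)
115*(-69) + Y(9, 10) = 115*(-69) + 7 = -7935 + 7 = -7928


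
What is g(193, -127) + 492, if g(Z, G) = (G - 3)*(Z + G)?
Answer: -8088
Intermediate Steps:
g(Z, G) = (-3 + G)*(G + Z)
g(193, -127) + 492 = ((-127)² - 3*(-127) - 3*193 - 127*193) + 492 = (16129 + 381 - 579 - 24511) + 492 = -8580 + 492 = -8088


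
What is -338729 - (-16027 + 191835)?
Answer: -514537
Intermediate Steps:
-338729 - (-16027 + 191835) = -338729 - 1*175808 = -338729 - 175808 = -514537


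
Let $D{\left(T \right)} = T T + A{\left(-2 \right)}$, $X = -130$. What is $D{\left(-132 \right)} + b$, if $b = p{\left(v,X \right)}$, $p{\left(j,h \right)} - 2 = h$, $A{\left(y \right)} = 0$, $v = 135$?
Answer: $17296$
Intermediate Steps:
$p{\left(j,h \right)} = 2 + h$
$D{\left(T \right)} = T^{2}$ ($D{\left(T \right)} = T T + 0 = T^{2} + 0 = T^{2}$)
$b = -128$ ($b = 2 - 130 = -128$)
$D{\left(-132 \right)} + b = \left(-132\right)^{2} - 128 = 17424 - 128 = 17296$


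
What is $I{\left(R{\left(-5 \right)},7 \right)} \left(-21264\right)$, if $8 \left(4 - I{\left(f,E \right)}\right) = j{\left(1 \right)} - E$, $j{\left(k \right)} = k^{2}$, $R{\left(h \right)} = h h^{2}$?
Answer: $-101004$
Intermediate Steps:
$R{\left(h \right)} = h^{3}$
$I{\left(f,E \right)} = \frac{31}{8} + \frac{E}{8}$ ($I{\left(f,E \right)} = 4 - \frac{1^{2} - E}{8} = 4 - \frac{1 - E}{8} = 4 + \left(- \frac{1}{8} + \frac{E}{8}\right) = \frac{31}{8} + \frac{E}{8}$)
$I{\left(R{\left(-5 \right)},7 \right)} \left(-21264\right) = \left(\frac{31}{8} + \frac{1}{8} \cdot 7\right) \left(-21264\right) = \left(\frac{31}{8} + \frac{7}{8}\right) \left(-21264\right) = \frac{19}{4} \left(-21264\right) = -101004$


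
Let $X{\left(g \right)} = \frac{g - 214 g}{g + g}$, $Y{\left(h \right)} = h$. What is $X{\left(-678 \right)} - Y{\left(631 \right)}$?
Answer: $- \frac{1475}{2} \approx -737.5$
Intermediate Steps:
$X{\left(g \right)} = - \frac{213}{2}$ ($X{\left(g \right)} = \frac{\left(-213\right) g}{2 g} = - 213 g \frac{1}{2 g} = - \frac{213}{2}$)
$X{\left(-678 \right)} - Y{\left(631 \right)} = - \frac{213}{2} - 631 = - \frac{1475}{2}$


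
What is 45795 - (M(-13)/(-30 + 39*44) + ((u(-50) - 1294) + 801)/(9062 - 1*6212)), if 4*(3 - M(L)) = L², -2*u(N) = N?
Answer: 146700303607/3203400 ≈ 45795.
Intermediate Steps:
u(N) = -N/2
M(L) = 3 - L²/4
45795 - (M(-13)/(-30 + 39*44) + ((u(-50) - 1294) + 801)/(9062 - 1*6212)) = 45795 - ((3 - ¼*(-13)²)/(-30 + 39*44) + ((-½*(-50) - 1294) + 801)/(9062 - 1*6212)) = 45795 - ((3 - ¼*169)/(-30 + 1716) + ((25 - 1294) + 801)/(9062 - 6212)) = 45795 - ((3 - 169/4)/1686 + (-1269 + 801)/2850) = 45795 - (-157/4*1/1686 - 468*1/2850) = 45795 - (-157/6744 - 78/475) = 45795 - 1*(-600607/3203400) = 45795 + 600607/3203400 = 146700303607/3203400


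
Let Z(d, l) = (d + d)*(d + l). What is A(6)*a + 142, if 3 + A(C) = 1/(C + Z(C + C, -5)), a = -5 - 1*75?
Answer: 33194/87 ≈ 381.54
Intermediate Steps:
Z(d, l) = 2*d*(d + l) (Z(d, l) = (2*d)*(d + l) = 2*d*(d + l))
a = -80 (a = -5 - 75 = -80)
A(C) = -3 + 1/(C + 4*C*(-5 + 2*C)) (A(C) = -3 + 1/(C + 2*(C + C)*((C + C) - 5)) = -3 + 1/(C + 2*(2*C)*(2*C - 5)) = -3 + 1/(C + 2*(2*C)*(-5 + 2*C)) = -3 + 1/(C + 4*C*(-5 + 2*C)))
A(6)*a + 142 = ((1 - 24*6² + 57*6)/(6*(-19 + 8*6)))*(-80) + 142 = ((1 - 24*36 + 342)/(6*(-19 + 48)))*(-80) + 142 = ((⅙)*(1 - 864 + 342)/29)*(-80) + 142 = ((⅙)*(1/29)*(-521))*(-80) + 142 = -521/174*(-80) + 142 = 20840/87 + 142 = 33194/87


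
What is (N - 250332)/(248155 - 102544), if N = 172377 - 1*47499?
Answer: -41818/48537 ≈ -0.86157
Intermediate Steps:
N = 124878 (N = 172377 - 47499 = 124878)
(N - 250332)/(248155 - 102544) = (124878 - 250332)/(248155 - 102544) = -125454/145611 = -125454*1/145611 = -41818/48537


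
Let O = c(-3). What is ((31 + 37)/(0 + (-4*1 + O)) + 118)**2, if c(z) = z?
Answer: 574564/49 ≈ 11726.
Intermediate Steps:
O = -3
((31 + 37)/(0 + (-4*1 + O)) + 118)**2 = ((31 + 37)/(0 + (-4*1 - 3)) + 118)**2 = (68/(0 + (-4 - 3)) + 118)**2 = (68/(0 - 7) + 118)**2 = (68/(-7) + 118)**2 = (68*(-1/7) + 118)**2 = (-68/7 + 118)**2 = (758/7)**2 = 574564/49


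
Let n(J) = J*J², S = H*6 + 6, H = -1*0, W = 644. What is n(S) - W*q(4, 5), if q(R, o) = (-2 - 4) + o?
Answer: 860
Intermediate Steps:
q(R, o) = -6 + o
H = 0
S = 6 (S = 0*6 + 6 = 0 + 6 = 6)
n(J) = J³
n(S) - W*q(4, 5) = 6³ - 644*(-6 + 5) = 216 - 644*(-1) = 216 - 1*(-644) = 216 + 644 = 860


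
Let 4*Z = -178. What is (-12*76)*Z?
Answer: 40584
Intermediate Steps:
Z = -89/2 (Z = (¼)*(-178) = -89/2 ≈ -44.500)
(-12*76)*Z = -12*76*(-89/2) = -912*(-89/2) = 40584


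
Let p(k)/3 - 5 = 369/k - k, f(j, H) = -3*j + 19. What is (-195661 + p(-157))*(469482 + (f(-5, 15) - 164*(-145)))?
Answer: -15116356426272/157 ≈ -9.6282e+10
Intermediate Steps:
f(j, H) = 19 - 3*j
p(k) = 15 - 3*k + 1107/k (p(k) = 15 + 3*(369/k - k) = 15 + 3*(-k + 369/k) = 15 + (-3*k + 1107/k) = 15 - 3*k + 1107/k)
(-195661 + p(-157))*(469482 + (f(-5, 15) - 164*(-145))) = (-195661 + (15 - 3*(-157) + 1107/(-157)))*(469482 + ((19 - 3*(-5)) - 164*(-145))) = (-195661 + (15 + 471 + 1107*(-1/157)))*(469482 + ((19 + 15) + 23780)) = (-195661 + (15 + 471 - 1107/157))*(469482 + (34 + 23780)) = (-195661 + 75195/157)*(469482 + 23814) = -30643582/157*493296 = -15116356426272/157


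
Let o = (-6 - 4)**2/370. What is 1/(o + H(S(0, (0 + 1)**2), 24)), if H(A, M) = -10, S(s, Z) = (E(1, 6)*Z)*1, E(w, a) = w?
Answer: -37/360 ≈ -0.10278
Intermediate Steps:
S(s, Z) = Z (S(s, Z) = (1*Z)*1 = Z*1 = Z)
o = 10/37 (o = (-10)**2*(1/370) = 100*(1/370) = 10/37 ≈ 0.27027)
1/(o + H(S(0, (0 + 1)**2), 24)) = 1/(10/37 - 10) = 1/(-360/37) = -37/360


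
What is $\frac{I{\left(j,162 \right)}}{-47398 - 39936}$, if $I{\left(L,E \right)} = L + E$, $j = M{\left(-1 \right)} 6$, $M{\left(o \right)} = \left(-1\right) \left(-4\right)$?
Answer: $- \frac{93}{43667} \approx -0.0021298$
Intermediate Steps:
$M{\left(o \right)} = 4$
$j = 24$ ($j = 4 \cdot 6 = 24$)
$I{\left(L,E \right)} = E + L$
$\frac{I{\left(j,162 \right)}}{-47398 - 39936} = \frac{162 + 24}{-47398 - 39936} = \frac{186}{-47398 - 39936} = \frac{186}{-87334} = 186 \left(- \frac{1}{87334}\right) = - \frac{93}{43667}$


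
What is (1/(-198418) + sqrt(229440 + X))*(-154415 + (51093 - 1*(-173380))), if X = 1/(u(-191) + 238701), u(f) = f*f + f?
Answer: -35029/99209 + 70058*sqrt(17350264290859631)/274991 ≈ 3.3558e+7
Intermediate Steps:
u(f) = f + f**2 (u(f) = f**2 + f = f + f**2)
X = 1/274991 (X = 1/(-191*(1 - 191) + 238701) = 1/(-191*(-190) + 238701) = 1/(36290 + 238701) = 1/274991 ≈ 3.6365e-6)
(1/(-198418) + sqrt(229440 + X))*(-154415 + (51093 - 1*(-173380))) = (1/(-198418) + sqrt(229440 + 1/274991))*(-154415 + (51093 - 1*(-173380))) = (-1/198418 + sqrt(63093935041/274991))*(-154415 + (51093 + 173380)) = (-1/198418 + sqrt(17350264290859631)/274991)*(-154415 + 224473) = (-1/198418 + sqrt(17350264290859631)/274991)*70058 = -35029/99209 + 70058*sqrt(17350264290859631)/274991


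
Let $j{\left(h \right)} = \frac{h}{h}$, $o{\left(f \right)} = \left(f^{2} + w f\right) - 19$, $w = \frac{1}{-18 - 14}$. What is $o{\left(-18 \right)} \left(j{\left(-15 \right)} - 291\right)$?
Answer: $- \frac{708905}{8} \approx -88613.0$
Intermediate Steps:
$w = - \frac{1}{32}$ ($w = \frac{1}{-32} = - \frac{1}{32} \approx -0.03125$)
$o{\left(f \right)} = -19 + f^{2} - \frac{f}{32}$ ($o{\left(f \right)} = \left(f^{2} - \frac{f}{32}\right) - 19 = -19 + f^{2} - \frac{f}{32}$)
$j{\left(h \right)} = 1$
$o{\left(-18 \right)} \left(j{\left(-15 \right)} - 291\right) = \left(-19 + \left(-18\right)^{2} - - \frac{9}{16}\right) \left(1 - 291\right) = \left(-19 + 324 + \frac{9}{16}\right) \left(-290\right) = \frac{4889}{16} \left(-290\right) = - \frac{708905}{8}$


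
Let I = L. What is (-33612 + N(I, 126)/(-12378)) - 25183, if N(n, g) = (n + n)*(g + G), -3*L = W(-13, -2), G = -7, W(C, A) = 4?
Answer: -1091646289/18567 ≈ -58795.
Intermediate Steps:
L = -4/3 (L = -⅓*4 = -4/3 ≈ -1.3333)
I = -4/3 ≈ -1.3333
N(n, g) = 2*n*(-7 + g) (N(n, g) = (n + n)*(g - 7) = (2*n)*(-7 + g) = 2*n*(-7 + g))
(-33612 + N(I, 126)/(-12378)) - 25183 = (-33612 + (2*(-4/3)*(-7 + 126))/(-12378)) - 25183 = (-33612 + (2*(-4/3)*119)*(-1/12378)) - 25183 = (-33612 - 952/3*(-1/12378)) - 25183 = (-33612 + 476/18567) - 25183 = -624073528/18567 - 25183 = -1091646289/18567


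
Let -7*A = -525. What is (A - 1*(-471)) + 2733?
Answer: 3279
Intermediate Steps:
A = 75 (A = -1/7*(-525) = 75)
(A - 1*(-471)) + 2733 = (75 - 1*(-471)) + 2733 = (75 + 471) + 2733 = 546 + 2733 = 3279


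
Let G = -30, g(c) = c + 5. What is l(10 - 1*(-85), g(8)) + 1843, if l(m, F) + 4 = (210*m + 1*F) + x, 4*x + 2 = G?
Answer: 21794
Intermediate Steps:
g(c) = 5 + c
x = -8 (x = -1/2 + (1/4)*(-30) = -1/2 - 15/2 = -8)
l(m, F) = -12 + F + 210*m (l(m, F) = -4 + ((210*m + 1*F) - 8) = -4 + ((210*m + F) - 8) = -4 + ((F + 210*m) - 8) = -4 + (-8 + F + 210*m) = -12 + F + 210*m)
l(10 - 1*(-85), g(8)) + 1843 = (-12 + (5 + 8) + 210*(10 - 1*(-85))) + 1843 = (-12 + 13 + 210*(10 + 85)) + 1843 = (-12 + 13 + 210*95) + 1843 = (-12 + 13 + 19950) + 1843 = 19951 + 1843 = 21794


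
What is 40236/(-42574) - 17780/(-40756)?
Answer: -15765941/30984749 ≈ -0.50883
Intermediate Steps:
40236/(-42574) - 17780/(-40756) = 40236*(-1/42574) - 17780*(-1/40756) = -2874/3041 + 4445/10189 = -15765941/30984749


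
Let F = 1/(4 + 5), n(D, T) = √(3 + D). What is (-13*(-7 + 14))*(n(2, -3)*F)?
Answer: -91*√5/9 ≈ -22.609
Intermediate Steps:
F = ⅑ (F = 1/9 = ⅑ ≈ 0.11111)
(-13*(-7 + 14))*(n(2, -3)*F) = (-13*(-7 + 14))*(√(3 + 2)*(⅑)) = (-13*7)*(√5*(⅑)) = -91*√5/9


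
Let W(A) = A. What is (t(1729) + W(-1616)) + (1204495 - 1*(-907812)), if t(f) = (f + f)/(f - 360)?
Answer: 2889539437/1369 ≈ 2.1107e+6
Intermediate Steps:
t(f) = 2*f/(-360 + f) (t(f) = (2*f)/(-360 + f) = 2*f/(-360 + f))
(t(1729) + W(-1616)) + (1204495 - 1*(-907812)) = (2*1729/(-360 + 1729) - 1616) + (1204495 - 1*(-907812)) = (2*1729/1369 - 1616) + (1204495 + 907812) = (2*1729*(1/1369) - 1616) + 2112307 = (3458/1369 - 1616) + 2112307 = -2208846/1369 + 2112307 = 2889539437/1369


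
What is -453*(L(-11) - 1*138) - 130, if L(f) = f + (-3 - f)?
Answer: 63743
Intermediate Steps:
L(f) = -3
-453*(L(-11) - 1*138) - 130 = -453*(-3 - 1*138) - 130 = -453*(-3 - 138) - 130 = -453*(-141) - 130 = 63873 - 130 = 63743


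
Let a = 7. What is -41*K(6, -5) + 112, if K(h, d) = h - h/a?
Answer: -692/7 ≈ -98.857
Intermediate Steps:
K(h, d) = 6*h/7 (K(h, d) = h - h/7 = 6*h/7)
-41*K(6, -5) + 112 = -246*6/7 + 112 = -41*36/7 + 112 = -1476/7 + 112 = -692/7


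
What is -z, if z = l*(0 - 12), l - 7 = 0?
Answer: 84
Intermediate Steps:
l = 7 (l = 7 + 0 = 7)
z = -84 (z = 7*(0 - 12) = 7*(-12) = -84)
-z = -1*(-84) = 84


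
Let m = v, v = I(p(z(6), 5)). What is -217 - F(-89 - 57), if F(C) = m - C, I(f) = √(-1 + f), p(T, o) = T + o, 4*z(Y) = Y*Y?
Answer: -363 - √13 ≈ -366.61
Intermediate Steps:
z(Y) = Y²/4 (z(Y) = (Y*Y)/4 = Y²/4)
v = √13 (v = √(-1 + ((¼)*6² + 5)) = √(-1 + ((¼)*36 + 5)) = √(-1 + (9 + 5)) = √(-1 + 14) = √13 ≈ 3.6056)
m = √13 ≈ 3.6056
F(C) = √13 - C
-217 - F(-89 - 57) = -217 - (√13 - (-89 - 57)) = -217 - (√13 - 1*(-146)) = -217 - (√13 + 146) = -217 - (146 + √13) = -217 + (-146 - √13) = -363 - √13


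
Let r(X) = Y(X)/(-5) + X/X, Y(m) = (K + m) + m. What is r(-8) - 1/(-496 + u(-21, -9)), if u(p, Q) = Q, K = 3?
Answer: 1819/505 ≈ 3.6020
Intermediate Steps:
Y(m) = 3 + 2*m (Y(m) = (3 + m) + m = 3 + 2*m)
r(X) = 2/5 - 2*X/5 (r(X) = (3 + 2*X)/(-5) + X/X = (3 + 2*X)*(-1/5) + 1 = (-3/5 - 2*X/5) + 1 = 2/5 - 2*X/5)
r(-8) - 1/(-496 + u(-21, -9)) = (2/5 - 2/5*(-8)) - 1/(-496 - 9) = (2/5 + 16/5) - 1/(-505) = 18/5 - 1*(-1/505) = 18/5 + 1/505 = 1819/505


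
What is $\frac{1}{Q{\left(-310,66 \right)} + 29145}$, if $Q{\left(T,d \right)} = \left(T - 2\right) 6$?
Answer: $\frac{1}{27273} \approx 3.6666 \cdot 10^{-5}$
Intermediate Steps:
$Q{\left(T,d \right)} = -12 + 6 T$ ($Q{\left(T,d \right)} = \left(-2 + T\right) 6 = -12 + 6 T$)
$\frac{1}{Q{\left(-310,66 \right)} + 29145} = \frac{1}{\left(-12 + 6 \left(-310\right)\right) + 29145} = \frac{1}{\left(-12 - 1860\right) + 29145} = \frac{1}{-1872 + 29145} = \frac{1}{27273}$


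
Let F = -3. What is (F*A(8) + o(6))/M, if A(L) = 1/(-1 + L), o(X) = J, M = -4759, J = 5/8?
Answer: -11/266504 ≈ -4.1275e-5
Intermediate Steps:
J = 5/8 (J = 5*(1/8) = 5/8 ≈ 0.62500)
o(X) = 5/8
(F*A(8) + o(6))/M = (-3/(-1 + 8) + 5/8)/(-4759) = (-3/7 + 5/8)*(-1/4759) = (11/56)*(-1/4759) = -11/266504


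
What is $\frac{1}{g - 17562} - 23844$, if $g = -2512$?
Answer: $- \frac{478644457}{20074} \approx -23844.0$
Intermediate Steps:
$\frac{1}{g - 17562} - 23844 = \frac{1}{-2512 - 17562} - 23844 = \frac{1}{-20074} - 23844 = - \frac{1}{20074} - 23844 = - \frac{478644457}{20074}$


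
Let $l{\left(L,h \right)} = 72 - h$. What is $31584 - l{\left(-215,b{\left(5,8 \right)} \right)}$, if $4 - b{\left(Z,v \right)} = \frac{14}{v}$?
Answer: $\frac{126057}{4} \approx 31514.0$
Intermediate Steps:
$b{\left(Z,v \right)} = 4 - \frac{14}{v}$
$31584 - l{\left(-215,b{\left(5,8 \right)} \right)} = 31584 - \left(72 - \left(4 - \frac{14}{8}\right)\right) = 31584 - \left(72 - \left(4 - \frac{7}{4}\right)\right) = 31584 - \left(72 - \frac{9}{4}\right) = 31584 - \frac{279}{4} = \frac{126057}{4}$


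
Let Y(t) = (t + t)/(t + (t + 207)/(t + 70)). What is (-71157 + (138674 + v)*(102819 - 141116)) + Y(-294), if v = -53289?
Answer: -71689536341442/21923 ≈ -3.2701e+9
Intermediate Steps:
Y(t) = 2*t/(t + (207 + t)/(70 + t)) (Y(t) = (2*t)/(t + (207 + t)/(70 + t)) = 2*t/(t + (207 + t)/(70 + t)))
(-71157 + (138674 + v)*(102819 - 141116)) + Y(-294) = (-71157 + (138674 - 53289)*(102819 - 141116)) + 2*(-294)*(70 - 294)/(207 + (-294)**2 + 71*(-294)) = (-71157 + 85385*(-38297)) + 2*(-294)*(-224)/(207 + 86436 - 20874) = (-71157 - 3269989345) + 2*(-294)*(-224)/65769 = -3270060502 + 2*(-294)*(1/65769)*(-224) = -3270060502 + 43904/21923 = -71689536341442/21923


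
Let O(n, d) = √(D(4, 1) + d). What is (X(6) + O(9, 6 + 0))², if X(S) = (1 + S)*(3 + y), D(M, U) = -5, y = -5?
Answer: 169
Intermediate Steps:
X(S) = -2 - 2*S (X(S) = (1 + S)*(3 - 5) = (1 + S)*(-2) = -2 - 2*S)
O(n, d) = √(-5 + d)
(X(6) + O(9, 6 + 0))² = ((-2 - 2*6) + √(-5 + (6 + 0)))² = ((-2 - 12) + √(-5 + 6))² = (-14 + √1)² = (-14 + 1)² = (-13)² = 169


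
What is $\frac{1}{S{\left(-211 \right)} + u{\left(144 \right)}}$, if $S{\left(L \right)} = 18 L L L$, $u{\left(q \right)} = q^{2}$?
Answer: $- \frac{1}{169070022} \approx -5.9147 \cdot 10^{-9}$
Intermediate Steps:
$S{\left(L \right)} = 18 L^{3}$ ($S{\left(L \right)} = 18 L^{2} L = 18 L^{3}$)
$\frac{1}{S{\left(-211 \right)} + u{\left(144 \right)}} = \frac{1}{18 \left(-211\right)^{3} + 144^{2}} = \frac{1}{18 \left(-9393931\right) + 20736} = \frac{1}{-169090758 + 20736} = \frac{1}{-169070022} = - \frac{1}{169070022}$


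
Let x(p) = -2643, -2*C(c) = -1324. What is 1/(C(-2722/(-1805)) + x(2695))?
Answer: -1/1981 ≈ -0.00050480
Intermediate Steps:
C(c) = 662 (C(c) = -½*(-1324) = 662)
1/(C(-2722/(-1805)) + x(2695)) = 1/(662 - 2643) = 1/(-1981) = -1/1981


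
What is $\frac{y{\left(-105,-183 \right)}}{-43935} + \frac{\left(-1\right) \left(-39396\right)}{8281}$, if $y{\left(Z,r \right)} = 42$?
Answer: $\frac{11772214}{2475005} \approx 4.7564$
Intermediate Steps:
$\frac{y{\left(-105,-183 \right)}}{-43935} + \frac{\left(-1\right) \left(-39396\right)}{8281} = \frac{42}{-43935} + \frac{\left(-1\right) \left(-39396\right)}{8281} = 42 \left(- \frac{1}{43935}\right) + 39396 \cdot \frac{1}{8281} = - \frac{14}{14645} + \frac{804}{169} = \frac{11772214}{2475005}$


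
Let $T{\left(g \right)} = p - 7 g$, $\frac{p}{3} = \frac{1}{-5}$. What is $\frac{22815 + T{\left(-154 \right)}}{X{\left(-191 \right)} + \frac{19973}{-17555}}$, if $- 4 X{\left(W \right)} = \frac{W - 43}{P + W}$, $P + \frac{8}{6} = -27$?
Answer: $- \frac{551971303912}{32446273} \approx -17012.0$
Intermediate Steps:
$P = - \frac{85}{3}$ ($P = - \frac{4}{3} - 27 = - \frac{85}{3} \approx -28.333$)
$X{\left(W \right)} = - \frac{-43 + W}{4 \left(- \frac{85}{3} + W\right)}$ ($X{\left(W \right)} = - \frac{\left(W - 43\right) \frac{1}{- \frac{85}{3} + W}}{4} = - \frac{\left(-43 + W\right) \frac{1}{- \frac{85}{3} + W}}{4} = - \frac{\frac{1}{- \frac{85}{3} + W} \left(-43 + W\right)}{4} = - \frac{-43 + W}{4 \left(- \frac{85}{3} + W\right)}$)
$p = - \frac{3}{5}$ ($p = \frac{3}{-5} = 3 \left(- \frac{1}{5}\right) = - \frac{3}{5} \approx -0.6$)
$T{\left(g \right)} = - \frac{3}{5} - 7 g$
$\frac{22815 + T{\left(-154 \right)}}{X{\left(-191 \right)} + \frac{19973}{-17555}} = \frac{22815 - - \frac{5387}{5}}{\frac{3 \left(43 - -191\right)}{4 \left(-85 + 3 \left(-191\right)\right)} + \frac{19973}{-17555}} = \frac{22815 + \left(- \frac{3}{5} + 1078\right)}{\frac{3 \left(43 + 191\right)}{4 \left(-85 - 573\right)} + 19973 \left(- \frac{1}{17555}\right)} = \frac{22815 + \frac{5387}{5}}{\frac{3}{4} \frac{1}{-658} \cdot 234 - \frac{19973}{17555}} = \frac{119462}{5 \left(\frac{3}{4} \left(- \frac{1}{658}\right) 234 - \frac{19973}{17555}\right)} = \frac{119462}{5 \left(- \frac{351}{1316} - \frac{19973}{17555}\right)} = \frac{119462}{5 \left(- \frac{32446273}{23102380}\right)} = \frac{119462}{5} \left(- \frac{23102380}{32446273}\right) = - \frac{551971303912}{32446273}$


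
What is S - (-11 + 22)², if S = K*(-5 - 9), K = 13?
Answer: -303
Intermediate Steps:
S = -182 (S = 13*(-5 - 9) = 13*(-14) = -182)
S - (-11 + 22)² = -182 - (-11 + 22)² = -182 - 1*11² = -182 - 1*121 = -182 - 121 = -303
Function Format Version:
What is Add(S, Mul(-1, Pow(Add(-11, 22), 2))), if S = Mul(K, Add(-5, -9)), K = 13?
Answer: -303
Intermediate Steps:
S = -182 (S = Mul(13, Add(-5, -9)) = Mul(13, -14) = -182)
Add(S, Mul(-1, Pow(Add(-11, 22), 2))) = Add(-182, Mul(-1, Pow(Add(-11, 22), 2))) = Add(-182, Mul(-1, Pow(11, 2))) = Add(-182, Mul(-1, 121)) = Add(-182, -121) = -303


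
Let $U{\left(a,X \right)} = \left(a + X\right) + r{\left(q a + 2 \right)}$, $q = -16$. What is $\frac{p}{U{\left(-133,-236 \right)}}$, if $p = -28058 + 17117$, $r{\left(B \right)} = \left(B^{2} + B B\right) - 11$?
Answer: $- \frac{10941}{9073420} \approx -0.0012058$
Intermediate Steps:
$r{\left(B \right)} = -11 + 2 B^{2}$ ($r{\left(B \right)} = \left(B^{2} + B^{2}\right) - 11 = 2 B^{2} - 11 = -11 + 2 B^{2}$)
$p = -10941$
$U{\left(a,X \right)} = -11 + X + a + 2 \left(2 - 16 a\right)^{2}$ ($U{\left(a,X \right)} = \left(a + X\right) + \left(-11 + 2 \left(- 16 a + 2\right)^{2}\right) = \left(X + a\right) + \left(-11 + 2 \left(2 - 16 a\right)^{2}\right) = -11 + X + a + 2 \left(2 - 16 a\right)^{2}$)
$\frac{p}{U{\left(-133,-236 \right)}} = - \frac{10941}{-3 - 236 - -16891 + 512 \left(-133\right)^{2}} = - \frac{10941}{-3 - 236 + 16891 + 512 \cdot 17689} = - \frac{10941}{-3 - 236 + 16891 + 9056768} = - \frac{10941}{9073420}$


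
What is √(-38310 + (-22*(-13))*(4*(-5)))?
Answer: I*√44030 ≈ 209.83*I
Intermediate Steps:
√(-38310 + (-22*(-13))*(4*(-5))) = √(-38310 + 286*(-20)) = √(-38310 - 5720) = √(-44030) = I*√44030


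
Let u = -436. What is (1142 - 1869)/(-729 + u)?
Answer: 727/1165 ≈ 0.62403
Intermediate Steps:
(1142 - 1869)/(-729 + u) = (1142 - 1869)/(-729 - 436) = -727/(-1165) = -727*(-1/1165) = 727/1165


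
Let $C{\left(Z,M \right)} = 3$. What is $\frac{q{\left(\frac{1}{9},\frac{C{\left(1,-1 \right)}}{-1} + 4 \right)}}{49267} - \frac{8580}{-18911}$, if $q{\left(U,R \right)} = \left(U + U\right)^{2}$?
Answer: $\frac{34239655304}{75466747197} \approx 0.45371$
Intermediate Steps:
$q{\left(U,R \right)} = 4 U^{2}$ ($q{\left(U,R \right)} = \left(2 U\right)^{2} = 4 U^{2}$)
$\frac{q{\left(\frac{1}{9},\frac{C{\left(1,-1 \right)}}{-1} + 4 \right)}}{49267} - \frac{8580}{-18911} = \frac{4 \left(\frac{1}{9}\right)^{2}}{49267} - \frac{8580}{-18911} = \frac{4}{81} \cdot \frac{1}{49267} - - \frac{8580}{18911} = 4 \cdot \frac{1}{81} \cdot \frac{1}{49267} + \frac{8580}{18911} = \frac{4}{81} \cdot \frac{1}{49267} + \frac{8580}{18911} = \frac{4}{3990627} + \frac{8580}{18911} = \frac{34239655304}{75466747197}$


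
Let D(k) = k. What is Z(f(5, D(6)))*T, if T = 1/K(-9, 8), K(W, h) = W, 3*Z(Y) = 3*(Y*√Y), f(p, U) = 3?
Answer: -√3/3 ≈ -0.57735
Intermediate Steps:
Z(Y) = Y^(3/2) (Z(Y) = (3*(Y*√Y))/3 = (3*Y^(3/2))/3 = Y^(3/2))
T = -⅑ (T = 1/(-9) = -⅑ ≈ -0.11111)
Z(f(5, D(6)))*T = 3^(3/2)*(-⅑) = (3*√3)*(-⅑) = -√3/3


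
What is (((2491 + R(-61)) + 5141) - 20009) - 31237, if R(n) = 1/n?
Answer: -2660455/61 ≈ -43614.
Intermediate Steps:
(((2491 + R(-61)) + 5141) - 20009) - 31237 = (((2491 + 1/(-61)) + 5141) - 20009) - 31237 = (((2491 - 1/61) + 5141) - 20009) - 31237 = ((151950/61 + 5141) - 20009) - 31237 = (465551/61 - 20009) - 31237 = -754998/61 - 31237 = -2660455/61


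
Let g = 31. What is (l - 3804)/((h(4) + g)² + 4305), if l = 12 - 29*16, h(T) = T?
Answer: -304/395 ≈ -0.76962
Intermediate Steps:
l = -452 (l = 12 - 464 = -452)
(l - 3804)/((h(4) + g)² + 4305) = (-452 - 3804)/((4 + 31)² + 4305) = -4256/(35² + 4305) = -4256/(1225 + 4305) = -4256/5530 = -4256*1/5530 = -304/395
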